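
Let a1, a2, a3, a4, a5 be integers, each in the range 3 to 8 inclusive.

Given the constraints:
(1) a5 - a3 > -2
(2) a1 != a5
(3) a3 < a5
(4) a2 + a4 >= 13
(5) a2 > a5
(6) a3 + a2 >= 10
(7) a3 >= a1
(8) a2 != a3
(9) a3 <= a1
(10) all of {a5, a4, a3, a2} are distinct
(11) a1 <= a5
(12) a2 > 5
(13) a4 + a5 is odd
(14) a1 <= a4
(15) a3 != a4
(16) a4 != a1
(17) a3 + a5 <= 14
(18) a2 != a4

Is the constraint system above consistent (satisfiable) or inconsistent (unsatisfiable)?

Setting (a1, a2, a3, a4, a5) = (5, 8, 5, 7, 6) satisfies everything: constraint 1: a5 - a3 = 1; constraint 4: a2 + a4 = 15; constraint 6: a3 + a2 = 13, and the others follow.

Satisfiable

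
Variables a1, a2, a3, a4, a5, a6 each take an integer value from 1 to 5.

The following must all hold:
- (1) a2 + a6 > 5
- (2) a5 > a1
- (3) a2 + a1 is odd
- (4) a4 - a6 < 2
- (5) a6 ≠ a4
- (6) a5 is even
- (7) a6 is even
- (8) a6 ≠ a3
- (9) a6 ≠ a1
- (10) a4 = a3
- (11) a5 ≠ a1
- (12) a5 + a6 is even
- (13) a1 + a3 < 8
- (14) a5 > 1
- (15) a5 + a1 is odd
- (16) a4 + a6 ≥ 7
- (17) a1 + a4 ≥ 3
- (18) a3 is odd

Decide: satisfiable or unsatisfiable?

Try a1 = 1, a2 = 2, a3 = 5, a4 = 5, a5 = 4, a6 = 4.
Check constraint 1: a2 + a6 = 6; constraint 4: a4 - a6 = 1. The remaining constraints are straightforward to verify.

Satisfiable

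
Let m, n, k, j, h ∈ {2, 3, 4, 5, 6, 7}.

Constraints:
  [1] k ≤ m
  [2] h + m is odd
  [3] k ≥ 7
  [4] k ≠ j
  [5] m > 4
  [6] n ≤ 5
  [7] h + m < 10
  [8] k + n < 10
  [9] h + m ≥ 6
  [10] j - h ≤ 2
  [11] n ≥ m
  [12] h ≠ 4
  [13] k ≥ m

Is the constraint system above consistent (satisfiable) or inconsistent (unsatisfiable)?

From constraints 1 and 3: m ≥ k and k ≥ 7, so m ≥ 7. From constraints 6 and 11: m ≤ n and n ≤ 5, so m ≤ 5. But 5 < 7, so no value of m works.

Unsatisfiable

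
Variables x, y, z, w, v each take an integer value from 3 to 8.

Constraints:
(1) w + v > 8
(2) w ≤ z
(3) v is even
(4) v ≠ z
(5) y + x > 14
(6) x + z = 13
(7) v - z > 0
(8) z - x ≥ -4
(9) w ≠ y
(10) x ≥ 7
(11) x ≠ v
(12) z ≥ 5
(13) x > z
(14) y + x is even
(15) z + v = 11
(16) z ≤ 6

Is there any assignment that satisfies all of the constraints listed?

Satisfiable

Setting (x, y, z, w, v) = (8, 8, 5, 3, 6) satisfies everything: constraint 1: w + v = 9; constraint 5: y + x = 16, and the others follow.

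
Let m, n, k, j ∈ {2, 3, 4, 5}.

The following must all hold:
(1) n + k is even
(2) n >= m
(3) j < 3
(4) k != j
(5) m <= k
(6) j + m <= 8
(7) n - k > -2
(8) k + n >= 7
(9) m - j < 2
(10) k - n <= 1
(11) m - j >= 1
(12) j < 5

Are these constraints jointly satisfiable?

Satisfiable

Take m = 3, n = 5, k = 5, j = 2. Then constraint 6: j + m = 5; constraint 7: n - k = 0; constraint 8: k + n = 10, and every other listed constraint is also met.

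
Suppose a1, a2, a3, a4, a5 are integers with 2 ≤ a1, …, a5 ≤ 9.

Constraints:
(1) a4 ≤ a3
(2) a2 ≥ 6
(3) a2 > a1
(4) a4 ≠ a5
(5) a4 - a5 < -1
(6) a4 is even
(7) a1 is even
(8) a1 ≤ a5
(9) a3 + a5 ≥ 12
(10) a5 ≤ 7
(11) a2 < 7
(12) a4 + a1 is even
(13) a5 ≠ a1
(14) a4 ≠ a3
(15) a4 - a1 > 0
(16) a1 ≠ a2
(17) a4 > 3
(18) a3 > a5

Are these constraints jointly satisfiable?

Take a1 = 2, a2 = 6, a3 = 7, a4 = 4, a5 = 6. Then constraint 5: a4 - a5 = -2; constraint 9: a3 + a5 = 13, and every other listed constraint is also met.

Satisfiable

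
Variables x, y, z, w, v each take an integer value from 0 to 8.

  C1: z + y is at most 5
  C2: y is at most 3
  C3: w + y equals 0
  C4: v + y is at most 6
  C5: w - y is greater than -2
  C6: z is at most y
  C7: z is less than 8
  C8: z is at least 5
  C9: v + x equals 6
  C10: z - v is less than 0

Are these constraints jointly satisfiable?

Unsatisfiable

From constraint 8: z ≥ 5. From constraints 2 and 6: z ≤ y and y ≤ 3, so z ≤ 3. But 3 < 5, so no value of z works.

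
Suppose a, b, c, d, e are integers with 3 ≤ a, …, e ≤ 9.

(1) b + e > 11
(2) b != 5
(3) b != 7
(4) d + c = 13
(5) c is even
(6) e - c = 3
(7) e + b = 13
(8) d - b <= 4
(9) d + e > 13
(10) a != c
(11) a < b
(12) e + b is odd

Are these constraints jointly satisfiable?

Satisfiable

Take a = 3, b = 4, c = 6, d = 7, e = 9. Then constraint 1: b + e = 13; constraint 4: d + c = 13, and every other listed constraint is also met.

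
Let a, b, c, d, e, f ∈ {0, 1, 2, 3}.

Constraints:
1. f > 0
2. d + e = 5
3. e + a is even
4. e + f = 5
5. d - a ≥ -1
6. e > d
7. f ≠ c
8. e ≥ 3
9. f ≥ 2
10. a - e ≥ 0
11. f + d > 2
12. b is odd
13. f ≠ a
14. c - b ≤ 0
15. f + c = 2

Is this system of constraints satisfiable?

One satisfying assignment is a = 3, b = 1, c = 0, d = 2, e = 3, f = 2.
For the less obvious constraints — constraint 2: d + e = 5; constraint 4: e + f = 5; constraint 5: d - a = -1 — and the others hold by inspection.

Satisfiable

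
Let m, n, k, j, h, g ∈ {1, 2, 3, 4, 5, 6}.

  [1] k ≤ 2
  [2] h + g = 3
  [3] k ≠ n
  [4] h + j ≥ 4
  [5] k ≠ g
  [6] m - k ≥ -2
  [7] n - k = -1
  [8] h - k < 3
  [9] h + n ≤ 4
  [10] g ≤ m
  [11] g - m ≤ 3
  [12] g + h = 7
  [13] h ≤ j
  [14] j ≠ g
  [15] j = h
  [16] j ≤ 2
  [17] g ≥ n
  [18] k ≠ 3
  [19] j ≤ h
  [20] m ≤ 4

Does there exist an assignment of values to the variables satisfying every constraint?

Unsatisfiable

From constraints 10 and 20: g ≤ m ≤ 4. From constraints 13 and 16: h ≤ j ≤ 2. Hence g + h ≤ 6. But constraint 12 requires g + h = 7, and 7 > 6. Contradiction.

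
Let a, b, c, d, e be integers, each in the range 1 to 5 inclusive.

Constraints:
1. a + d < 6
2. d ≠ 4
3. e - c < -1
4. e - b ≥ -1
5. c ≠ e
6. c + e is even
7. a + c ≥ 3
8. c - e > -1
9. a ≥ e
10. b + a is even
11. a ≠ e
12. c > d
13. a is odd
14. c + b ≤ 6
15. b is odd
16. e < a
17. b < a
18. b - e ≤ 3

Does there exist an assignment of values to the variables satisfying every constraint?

Take a = 3, b = 1, c = 3, d = 2, e = 1. Then constraint 1: a + d = 5; constraint 3: e - c = -2, and every other listed constraint is also met.

Satisfiable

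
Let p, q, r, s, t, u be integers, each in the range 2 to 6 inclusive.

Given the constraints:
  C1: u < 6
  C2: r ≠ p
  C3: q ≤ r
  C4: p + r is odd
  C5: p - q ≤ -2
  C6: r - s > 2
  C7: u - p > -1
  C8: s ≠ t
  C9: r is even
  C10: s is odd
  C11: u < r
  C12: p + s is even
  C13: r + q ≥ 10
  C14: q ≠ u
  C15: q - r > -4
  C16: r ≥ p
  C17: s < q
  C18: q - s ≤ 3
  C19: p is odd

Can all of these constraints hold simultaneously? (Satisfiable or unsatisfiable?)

Try p = 3, q = 5, r = 6, s = 3, t = 5, u = 4.
Check constraint 5: p - q = -2; constraint 6: r - s = 3; constraint 7: u - p = 1. The remaining constraints are straightforward to verify.

Satisfiable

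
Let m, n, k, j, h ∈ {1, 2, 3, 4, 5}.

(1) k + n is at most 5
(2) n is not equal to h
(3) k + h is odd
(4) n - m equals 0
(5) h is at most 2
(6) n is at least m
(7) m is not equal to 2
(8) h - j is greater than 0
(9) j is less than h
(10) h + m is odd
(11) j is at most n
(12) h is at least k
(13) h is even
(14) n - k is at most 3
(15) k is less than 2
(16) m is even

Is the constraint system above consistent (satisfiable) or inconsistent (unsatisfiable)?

Unsatisfiable

Constraint 13 makes h even and constraint 16 makes m even, so h + m must be even. Constraint 10 says h + m is odd — contradiction.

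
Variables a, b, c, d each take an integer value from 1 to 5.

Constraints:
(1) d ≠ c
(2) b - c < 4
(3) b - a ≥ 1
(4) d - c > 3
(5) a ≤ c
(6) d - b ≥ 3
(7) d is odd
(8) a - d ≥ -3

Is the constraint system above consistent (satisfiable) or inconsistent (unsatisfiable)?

Unsatisfiable

Constraints 3, 6, and 8 give b − a ≥ 1, a − d ≥ -3, d − b ≥ 3.
Adding all 3 inequalities: the left sides telescope to 0, and the right sides sum to 1 + (-3) + 3 = 1. So 0 ≥ 1, which is false.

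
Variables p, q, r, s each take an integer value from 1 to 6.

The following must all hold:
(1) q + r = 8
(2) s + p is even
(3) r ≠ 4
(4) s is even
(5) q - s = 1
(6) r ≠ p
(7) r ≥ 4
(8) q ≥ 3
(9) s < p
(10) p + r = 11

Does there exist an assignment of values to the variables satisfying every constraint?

Satisfiable

The assignment p = 6, q = 3, r = 5, s = 2 works:
  constraint 1 holds since q + r = 8.
  constraint 5 holds since q - s = 1.
  constraint 10 holds since p + r = 11.
The rest check out directly.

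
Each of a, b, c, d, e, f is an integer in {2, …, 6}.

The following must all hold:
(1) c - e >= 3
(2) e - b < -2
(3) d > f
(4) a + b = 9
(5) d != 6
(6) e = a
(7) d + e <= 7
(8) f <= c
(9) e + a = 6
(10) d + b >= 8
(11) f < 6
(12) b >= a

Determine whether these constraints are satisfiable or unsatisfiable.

The assignment a = 3, b = 6, c = 6, d = 3, e = 3, f = 2 works:
  constraint 1 holds since c - e = 3.
  constraint 2 holds since e - b = -3.
  constraint 4 holds since a + b = 9.
The rest check out directly.

Satisfiable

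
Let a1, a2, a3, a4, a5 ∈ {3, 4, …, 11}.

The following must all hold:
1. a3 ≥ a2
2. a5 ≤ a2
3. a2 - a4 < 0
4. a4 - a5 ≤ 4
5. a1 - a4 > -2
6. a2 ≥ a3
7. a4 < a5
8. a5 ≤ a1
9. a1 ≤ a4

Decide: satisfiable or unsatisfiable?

Constraints 2, 3, and 7 give a2 < a4, a4 < a5, a5 ≤ a2. Chaining: a2 < a4 < a5 ≤ a2, which forces a2 < a2 — impossible.

Unsatisfiable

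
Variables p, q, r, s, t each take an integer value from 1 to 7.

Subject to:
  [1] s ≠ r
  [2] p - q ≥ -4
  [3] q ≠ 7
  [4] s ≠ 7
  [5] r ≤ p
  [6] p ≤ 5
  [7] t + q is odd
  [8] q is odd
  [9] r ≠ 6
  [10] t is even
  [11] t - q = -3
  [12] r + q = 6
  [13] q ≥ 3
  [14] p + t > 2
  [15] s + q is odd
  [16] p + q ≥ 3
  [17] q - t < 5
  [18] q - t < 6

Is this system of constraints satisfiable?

Take p = 1, q = 5, r = 1, s = 2, t = 2. Then constraint 2: p - q = -4; constraint 11: t - q = -3; constraint 12: r + q = 6, and every other listed constraint is also met.

Satisfiable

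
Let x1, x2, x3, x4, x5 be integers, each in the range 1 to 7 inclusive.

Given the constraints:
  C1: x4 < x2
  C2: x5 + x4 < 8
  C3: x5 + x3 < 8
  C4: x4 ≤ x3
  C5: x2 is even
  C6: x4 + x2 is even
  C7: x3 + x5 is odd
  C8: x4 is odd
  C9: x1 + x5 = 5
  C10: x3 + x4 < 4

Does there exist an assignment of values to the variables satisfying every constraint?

Constraint 8 makes x4 odd and constraint 5 makes x2 even, so x4 + x2 must be odd. Constraint 6 says x4 + x2 is even — contradiction.

Unsatisfiable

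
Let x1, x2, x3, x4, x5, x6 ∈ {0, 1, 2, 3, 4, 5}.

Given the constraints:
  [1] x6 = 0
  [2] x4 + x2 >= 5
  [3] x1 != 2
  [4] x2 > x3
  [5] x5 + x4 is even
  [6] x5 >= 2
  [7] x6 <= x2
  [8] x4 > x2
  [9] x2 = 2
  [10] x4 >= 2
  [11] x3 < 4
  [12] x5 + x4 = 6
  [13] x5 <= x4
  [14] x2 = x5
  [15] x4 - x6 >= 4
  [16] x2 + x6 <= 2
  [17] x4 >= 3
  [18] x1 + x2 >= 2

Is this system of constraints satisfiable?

Setting (x1, x2, x3, x4, x5, x6) = (0, 2, 0, 4, 2, 0) satisfies everything: constraint 2: x4 + x2 = 6; constraint 12: x5 + x4 = 6; constraint 15: x4 - x6 = 4, and the others follow.

Satisfiable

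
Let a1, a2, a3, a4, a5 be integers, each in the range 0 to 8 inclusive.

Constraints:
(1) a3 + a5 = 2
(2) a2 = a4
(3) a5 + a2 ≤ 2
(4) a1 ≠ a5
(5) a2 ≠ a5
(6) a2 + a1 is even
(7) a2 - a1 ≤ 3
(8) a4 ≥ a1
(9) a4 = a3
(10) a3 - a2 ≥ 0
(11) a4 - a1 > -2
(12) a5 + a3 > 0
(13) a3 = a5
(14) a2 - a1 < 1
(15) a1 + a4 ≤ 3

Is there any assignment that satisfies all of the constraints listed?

From constraints 2, 9, and 13, a2 = a4 = a3 = a5, so a2 = a5. But constraint 5 says a2 ≠ a5. Contradiction.

Unsatisfiable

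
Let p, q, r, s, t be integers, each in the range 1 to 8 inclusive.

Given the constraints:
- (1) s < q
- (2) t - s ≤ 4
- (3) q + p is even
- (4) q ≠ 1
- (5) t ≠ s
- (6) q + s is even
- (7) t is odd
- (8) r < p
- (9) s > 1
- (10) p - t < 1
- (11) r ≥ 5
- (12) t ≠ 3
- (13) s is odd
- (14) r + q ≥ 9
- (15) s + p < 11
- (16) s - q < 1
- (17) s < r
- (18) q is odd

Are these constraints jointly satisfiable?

The assignment p = 7, q = 5, r = 6, s = 3, t = 7 works:
  constraint 2 holds since t - s = 4.
  constraint 10 holds since p - t = 0.
  constraint 14 holds since r + q = 11.
The rest check out directly.

Satisfiable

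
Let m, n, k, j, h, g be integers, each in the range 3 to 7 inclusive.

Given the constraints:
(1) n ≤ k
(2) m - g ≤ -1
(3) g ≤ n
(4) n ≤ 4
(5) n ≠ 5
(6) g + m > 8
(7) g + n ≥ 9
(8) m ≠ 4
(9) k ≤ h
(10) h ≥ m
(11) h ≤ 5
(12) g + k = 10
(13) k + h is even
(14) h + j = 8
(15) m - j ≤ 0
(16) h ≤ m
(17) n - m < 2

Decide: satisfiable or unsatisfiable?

From constraints 3 and 4: g ≤ n ≤ 4. From constraints 9 and 11: k ≤ h ≤ 5. Hence g + k ≤ 9. But constraint 12 requires g + k = 10, and 10 > 9. Contradiction.

Unsatisfiable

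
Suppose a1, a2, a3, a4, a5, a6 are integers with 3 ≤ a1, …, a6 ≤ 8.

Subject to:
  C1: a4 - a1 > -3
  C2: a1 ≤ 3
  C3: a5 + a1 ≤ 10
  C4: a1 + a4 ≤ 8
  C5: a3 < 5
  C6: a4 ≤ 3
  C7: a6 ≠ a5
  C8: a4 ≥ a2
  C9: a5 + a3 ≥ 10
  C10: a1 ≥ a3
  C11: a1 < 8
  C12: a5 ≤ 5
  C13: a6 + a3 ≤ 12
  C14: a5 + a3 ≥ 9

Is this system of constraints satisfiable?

Unsatisfiable

From constraint 12: a5 ≤ 5. From constraints 2 and 10: a3 ≤ a1 ≤ 3. Hence a5 + a3 ≤ 8. But constraint 9 requires a5 + a3 ≥ 10, and 10 > 8. Contradiction.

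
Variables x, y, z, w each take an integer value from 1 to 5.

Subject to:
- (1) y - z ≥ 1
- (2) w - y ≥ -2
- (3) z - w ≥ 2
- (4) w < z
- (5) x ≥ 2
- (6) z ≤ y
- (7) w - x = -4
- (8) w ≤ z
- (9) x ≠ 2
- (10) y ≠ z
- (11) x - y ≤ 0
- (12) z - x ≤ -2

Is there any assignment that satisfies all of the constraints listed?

Constraints 2, 3, 11, and 12 give x − z ≥ 2, z − w ≥ 2, w − y ≥ -2, y − x ≥ 0.
Adding all 4 inequalities: the left sides telescope to 0, and the right sides sum to 2 + 2 + (-2) + 0 = 2. So 0 ≥ 2, which is false.

Unsatisfiable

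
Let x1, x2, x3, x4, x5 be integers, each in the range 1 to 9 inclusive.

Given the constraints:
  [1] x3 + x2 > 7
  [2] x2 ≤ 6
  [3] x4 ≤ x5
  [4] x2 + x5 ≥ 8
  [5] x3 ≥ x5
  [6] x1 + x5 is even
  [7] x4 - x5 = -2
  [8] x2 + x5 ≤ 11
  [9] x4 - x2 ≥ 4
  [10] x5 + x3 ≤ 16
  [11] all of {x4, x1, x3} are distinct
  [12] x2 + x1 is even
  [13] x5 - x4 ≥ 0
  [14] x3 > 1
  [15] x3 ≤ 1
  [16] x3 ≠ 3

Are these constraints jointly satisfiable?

Unsatisfiable

From constraint 2: x2 ≤ 6. From constraints 5 and 15: x5 ≤ x3 ≤ 1. Hence x2 + x5 ≤ 7. But constraint 4 requires x2 + x5 ≥ 8, and 8 > 7. Contradiction.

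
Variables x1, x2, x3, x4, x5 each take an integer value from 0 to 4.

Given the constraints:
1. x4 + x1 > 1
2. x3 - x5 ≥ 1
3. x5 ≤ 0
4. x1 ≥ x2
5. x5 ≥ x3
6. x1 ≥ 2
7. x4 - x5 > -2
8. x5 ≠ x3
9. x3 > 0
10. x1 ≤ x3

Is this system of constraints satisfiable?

From constraints 6 and 10: x3 ≥ x1 and x1 ≥ 2, so x3 ≥ 2. From constraints 3 and 5: x3 ≤ x5 and x5 ≤ 0, so x3 ≤ 0. But 0 < 2, so no value of x3 works.

Unsatisfiable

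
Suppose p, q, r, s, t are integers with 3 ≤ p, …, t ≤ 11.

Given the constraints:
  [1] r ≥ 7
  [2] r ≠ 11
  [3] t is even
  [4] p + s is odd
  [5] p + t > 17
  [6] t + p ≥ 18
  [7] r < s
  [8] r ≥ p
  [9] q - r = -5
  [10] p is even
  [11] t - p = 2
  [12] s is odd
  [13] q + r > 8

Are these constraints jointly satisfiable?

One satisfying assignment is p = 8, q = 3, r = 8, s = 11, t = 10.
For the less obvious constraints — constraint 5: p + t = 18; constraint 6: t + p = 18 — and the others hold by inspection.

Satisfiable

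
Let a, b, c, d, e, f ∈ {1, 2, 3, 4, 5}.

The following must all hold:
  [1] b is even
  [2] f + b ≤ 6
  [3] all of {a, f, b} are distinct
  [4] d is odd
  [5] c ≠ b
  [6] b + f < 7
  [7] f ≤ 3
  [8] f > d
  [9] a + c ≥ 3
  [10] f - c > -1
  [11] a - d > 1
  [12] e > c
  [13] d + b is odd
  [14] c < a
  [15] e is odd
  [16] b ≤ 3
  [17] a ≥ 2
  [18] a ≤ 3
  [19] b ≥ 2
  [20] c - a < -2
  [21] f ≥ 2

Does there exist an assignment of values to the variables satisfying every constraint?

Constraints 7, 16, 17, 18, 19, and 21 confine each of a, f, b to the 2 values {2, 3}.
Constraint 3 requires all 3 of them to be distinct, but only 2 values are available — impossible by the pigeonhole principle.

Unsatisfiable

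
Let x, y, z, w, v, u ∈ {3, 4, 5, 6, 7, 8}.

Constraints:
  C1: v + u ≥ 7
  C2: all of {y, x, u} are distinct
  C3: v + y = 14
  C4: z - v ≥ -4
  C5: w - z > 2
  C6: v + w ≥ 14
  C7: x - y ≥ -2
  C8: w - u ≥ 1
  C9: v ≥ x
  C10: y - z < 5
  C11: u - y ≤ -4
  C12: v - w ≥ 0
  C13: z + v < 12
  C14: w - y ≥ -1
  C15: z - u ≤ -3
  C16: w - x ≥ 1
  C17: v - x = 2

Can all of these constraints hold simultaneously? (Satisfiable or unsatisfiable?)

Constraints 4, 7, 11, 12, 15, and 16 give z − v ≥ -4, v − w ≥ 0, w − x ≥ 1, x − y ≥ -2, y − u ≥ 4, u − z ≥ 3.
Adding all 6 inequalities: the left sides telescope to 0, and the right sides sum to (-4) + 0 + 1 + (-2) + 4 + 3 = 2. So 0 ≥ 2, which is false.

Unsatisfiable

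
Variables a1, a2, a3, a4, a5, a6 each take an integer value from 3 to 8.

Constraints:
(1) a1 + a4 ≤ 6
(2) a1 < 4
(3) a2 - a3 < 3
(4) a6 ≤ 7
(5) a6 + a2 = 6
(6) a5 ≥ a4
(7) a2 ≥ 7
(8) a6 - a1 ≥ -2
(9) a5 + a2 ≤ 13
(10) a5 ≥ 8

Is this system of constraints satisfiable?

From constraint 10: a5 ≥ 8. From constraint 7: a2 ≥ 7. Hence a5 + a2 ≥ 15. But constraint 9 requires a5 + a2 ≤ 13, and 13 < 15. Contradiction.

Unsatisfiable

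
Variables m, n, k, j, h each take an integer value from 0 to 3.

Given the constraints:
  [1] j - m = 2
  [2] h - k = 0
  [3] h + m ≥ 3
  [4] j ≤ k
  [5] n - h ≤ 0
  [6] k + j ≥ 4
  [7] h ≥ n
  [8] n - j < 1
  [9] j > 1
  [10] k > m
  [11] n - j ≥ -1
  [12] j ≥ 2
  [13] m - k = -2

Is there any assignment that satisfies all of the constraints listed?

Satisfiable

One satisfying assignment is m = 1, n = 3, k = 3, j = 3, h = 3.
For the less obvious constraints — constraint 1: j - m = 2; constraint 2: h - k = 0; constraint 3: h + m = 4 — and the others hold by inspection.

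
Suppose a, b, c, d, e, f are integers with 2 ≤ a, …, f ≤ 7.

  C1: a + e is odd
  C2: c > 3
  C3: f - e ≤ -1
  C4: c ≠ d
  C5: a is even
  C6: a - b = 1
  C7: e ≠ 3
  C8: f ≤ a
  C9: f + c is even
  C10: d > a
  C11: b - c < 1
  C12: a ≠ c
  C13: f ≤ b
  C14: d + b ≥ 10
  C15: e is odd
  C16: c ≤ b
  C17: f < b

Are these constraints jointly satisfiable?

The assignment a = 6, b = 5, c = 5, d = 7, e = 7, f = 3 works:
  constraint 3 holds since f - e = -4.
  constraint 6 holds since a - b = 1.
The rest check out directly.

Satisfiable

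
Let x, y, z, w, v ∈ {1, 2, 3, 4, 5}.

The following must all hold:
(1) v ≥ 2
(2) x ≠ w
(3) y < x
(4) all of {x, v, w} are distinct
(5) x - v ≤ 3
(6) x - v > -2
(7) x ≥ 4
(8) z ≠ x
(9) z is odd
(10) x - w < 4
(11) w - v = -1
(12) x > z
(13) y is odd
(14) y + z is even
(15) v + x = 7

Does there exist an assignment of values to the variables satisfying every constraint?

Satisfiable

Take x = 4, y = 3, z = 3, w = 2, v = 3. Then constraint 5: x - v = 1; constraint 6: x - v = 1; constraint 10: x - w = 2, and every other listed constraint is also met.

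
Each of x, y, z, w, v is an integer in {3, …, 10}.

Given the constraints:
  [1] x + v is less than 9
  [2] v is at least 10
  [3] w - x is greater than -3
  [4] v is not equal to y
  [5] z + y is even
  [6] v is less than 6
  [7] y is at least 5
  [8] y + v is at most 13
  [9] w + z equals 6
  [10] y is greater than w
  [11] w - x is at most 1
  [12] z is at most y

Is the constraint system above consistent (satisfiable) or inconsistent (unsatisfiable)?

From constraint 7: y ≥ 5. From constraint 2: v ≥ 10. Hence y + v ≥ 15. But constraint 8 requires y + v ≤ 13, and 13 < 15. Contradiction.

Unsatisfiable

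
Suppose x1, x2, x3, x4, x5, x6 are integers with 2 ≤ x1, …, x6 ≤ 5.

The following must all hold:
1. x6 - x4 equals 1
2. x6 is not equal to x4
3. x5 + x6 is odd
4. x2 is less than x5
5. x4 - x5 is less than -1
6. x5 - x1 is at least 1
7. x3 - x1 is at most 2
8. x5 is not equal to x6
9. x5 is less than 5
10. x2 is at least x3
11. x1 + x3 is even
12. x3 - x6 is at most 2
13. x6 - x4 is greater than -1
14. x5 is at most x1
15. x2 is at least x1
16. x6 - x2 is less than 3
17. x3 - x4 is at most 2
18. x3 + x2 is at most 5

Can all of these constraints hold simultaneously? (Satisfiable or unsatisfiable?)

Unsatisfiable

Constraints 4, 14, and 15 give x5 ≤ x1, x1 ≤ x2, x2 < x5. Chaining: x5 ≤ x1 ≤ x2 < x5, which forces x5 < x5 — impossible.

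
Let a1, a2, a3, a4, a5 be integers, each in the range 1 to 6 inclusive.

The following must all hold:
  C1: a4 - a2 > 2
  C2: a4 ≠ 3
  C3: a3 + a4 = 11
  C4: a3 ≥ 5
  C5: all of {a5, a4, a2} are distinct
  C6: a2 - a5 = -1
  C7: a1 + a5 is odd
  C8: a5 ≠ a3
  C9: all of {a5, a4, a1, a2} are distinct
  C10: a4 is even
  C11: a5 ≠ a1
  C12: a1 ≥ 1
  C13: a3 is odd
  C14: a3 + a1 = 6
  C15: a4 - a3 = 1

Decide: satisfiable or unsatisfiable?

Satisfiable

One satisfying assignment is a1 = 1, a2 = 3, a3 = 5, a4 = 6, a5 = 4.
For the less obvious constraints — constraint 1: a4 - a2 = 3; constraint 3: a3 + a4 = 11 — and the others hold by inspection.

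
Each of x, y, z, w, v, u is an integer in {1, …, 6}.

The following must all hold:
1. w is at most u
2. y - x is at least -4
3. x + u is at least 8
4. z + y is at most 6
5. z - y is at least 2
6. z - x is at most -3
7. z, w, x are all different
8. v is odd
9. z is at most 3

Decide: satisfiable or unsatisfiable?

Unsatisfiable

Constraints 2, 5, and 6 give y − x ≥ -4, x − z ≥ 3, z − y ≥ 2.
Adding all 3 inequalities: the left sides telescope to 0, and the right sides sum to (-4) + 3 + 2 = 1. So 0 ≥ 1, which is false.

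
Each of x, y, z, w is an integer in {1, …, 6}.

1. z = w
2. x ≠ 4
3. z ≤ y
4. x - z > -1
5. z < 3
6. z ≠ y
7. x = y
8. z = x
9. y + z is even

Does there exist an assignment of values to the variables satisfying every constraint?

From constraints 7 and 8, z = x = y, so z = y. But constraint 6 says z ≠ y. Contradiction.

Unsatisfiable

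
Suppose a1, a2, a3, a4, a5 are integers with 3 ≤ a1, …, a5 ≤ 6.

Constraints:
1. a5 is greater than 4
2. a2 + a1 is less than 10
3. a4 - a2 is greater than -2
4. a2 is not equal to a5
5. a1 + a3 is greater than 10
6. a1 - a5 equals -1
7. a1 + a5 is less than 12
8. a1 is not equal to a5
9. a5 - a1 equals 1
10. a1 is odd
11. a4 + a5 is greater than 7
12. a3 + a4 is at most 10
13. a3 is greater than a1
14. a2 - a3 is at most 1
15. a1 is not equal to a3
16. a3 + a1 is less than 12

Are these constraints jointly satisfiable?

Take a1 = 5, a2 = 4, a3 = 6, a4 = 3, a5 = 6. Then constraint 2: a2 + a1 = 9; constraint 3: a4 - a2 = -1, and every other listed constraint is also met.

Satisfiable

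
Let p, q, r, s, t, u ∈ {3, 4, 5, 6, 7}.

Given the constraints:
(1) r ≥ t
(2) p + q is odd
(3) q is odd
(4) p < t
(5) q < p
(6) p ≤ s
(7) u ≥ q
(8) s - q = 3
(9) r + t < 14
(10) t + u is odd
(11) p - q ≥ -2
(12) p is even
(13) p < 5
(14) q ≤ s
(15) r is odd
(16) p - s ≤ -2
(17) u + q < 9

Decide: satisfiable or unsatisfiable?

Try p = 4, q = 3, r = 7, s = 6, t = 6, u = 3.
Check constraint 8: s - q = 3; constraint 9: r + t = 13. The remaining constraints are straightforward to verify.

Satisfiable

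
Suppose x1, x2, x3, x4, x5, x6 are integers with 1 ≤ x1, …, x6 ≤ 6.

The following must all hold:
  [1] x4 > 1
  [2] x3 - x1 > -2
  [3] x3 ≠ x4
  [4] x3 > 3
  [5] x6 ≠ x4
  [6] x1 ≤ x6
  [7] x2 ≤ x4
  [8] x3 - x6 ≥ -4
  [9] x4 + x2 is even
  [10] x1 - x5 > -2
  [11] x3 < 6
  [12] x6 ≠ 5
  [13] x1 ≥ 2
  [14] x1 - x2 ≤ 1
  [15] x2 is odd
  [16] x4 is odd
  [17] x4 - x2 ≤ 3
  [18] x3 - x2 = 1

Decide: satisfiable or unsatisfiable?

Take x1 = 3, x2 = 3, x3 = 4, x4 = 3, x5 = 4, x6 = 6. Then constraint 2: x3 - x1 = 1; constraint 8: x3 - x6 = -2, and every other listed constraint is also met.

Satisfiable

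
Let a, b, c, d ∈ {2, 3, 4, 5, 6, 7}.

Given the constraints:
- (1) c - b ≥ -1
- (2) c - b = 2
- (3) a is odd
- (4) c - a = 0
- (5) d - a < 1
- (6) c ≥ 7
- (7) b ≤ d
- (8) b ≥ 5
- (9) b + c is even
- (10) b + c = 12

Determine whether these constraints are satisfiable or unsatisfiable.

Satisfiable

Try a = 7, b = 5, c = 7, d = 7.
Check constraint 1: c - b = 2; constraint 2: c - b = 2; constraint 4: c - a = 0. The remaining constraints are straightforward to verify.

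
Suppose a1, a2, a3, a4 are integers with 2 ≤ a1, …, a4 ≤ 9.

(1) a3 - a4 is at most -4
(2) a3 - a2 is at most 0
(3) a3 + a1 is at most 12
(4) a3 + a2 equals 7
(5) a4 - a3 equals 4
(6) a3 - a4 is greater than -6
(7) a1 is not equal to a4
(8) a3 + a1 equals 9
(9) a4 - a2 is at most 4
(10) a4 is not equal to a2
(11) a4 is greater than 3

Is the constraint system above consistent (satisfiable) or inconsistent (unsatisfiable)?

Satisfiable

Take a1 = 7, a2 = 5, a3 = 2, a4 = 6. Then constraint 1: a3 - a4 = -4; constraint 2: a3 - a2 = -3; constraint 3: a3 + a1 = 9, and every other listed constraint is also met.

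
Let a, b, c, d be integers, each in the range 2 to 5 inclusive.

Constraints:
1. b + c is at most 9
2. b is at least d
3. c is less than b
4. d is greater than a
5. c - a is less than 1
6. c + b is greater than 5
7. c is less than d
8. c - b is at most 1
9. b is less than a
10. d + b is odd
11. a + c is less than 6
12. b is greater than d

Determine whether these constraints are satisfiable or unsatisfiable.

Unsatisfiable

Constraints 2, 4, and 9 give b < a, a < d, d ≤ b. Chaining: b < a < d ≤ b, which forces b < b — impossible.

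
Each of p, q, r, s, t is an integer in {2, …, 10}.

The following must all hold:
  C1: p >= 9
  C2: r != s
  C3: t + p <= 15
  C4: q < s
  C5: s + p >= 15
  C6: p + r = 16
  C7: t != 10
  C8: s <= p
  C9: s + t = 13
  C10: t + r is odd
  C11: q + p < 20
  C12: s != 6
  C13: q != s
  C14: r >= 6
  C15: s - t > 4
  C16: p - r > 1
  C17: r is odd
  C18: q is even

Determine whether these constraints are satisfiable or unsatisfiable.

The assignment p = 9, q = 8, r = 7, s = 9, t = 4 works:
  constraint 3 holds since t + p = 13.
  constraint 5 holds since s + p = 18.
The rest check out directly.

Satisfiable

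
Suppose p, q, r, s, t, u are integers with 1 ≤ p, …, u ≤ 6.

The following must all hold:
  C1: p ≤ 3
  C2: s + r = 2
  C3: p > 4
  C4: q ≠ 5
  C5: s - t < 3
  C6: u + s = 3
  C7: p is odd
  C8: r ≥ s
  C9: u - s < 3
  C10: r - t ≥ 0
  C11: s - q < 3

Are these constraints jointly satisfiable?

From constraint 3: p ≥ 5. From constraint 1: p ≤ 3. But 3 < 5, so no value of p works.

Unsatisfiable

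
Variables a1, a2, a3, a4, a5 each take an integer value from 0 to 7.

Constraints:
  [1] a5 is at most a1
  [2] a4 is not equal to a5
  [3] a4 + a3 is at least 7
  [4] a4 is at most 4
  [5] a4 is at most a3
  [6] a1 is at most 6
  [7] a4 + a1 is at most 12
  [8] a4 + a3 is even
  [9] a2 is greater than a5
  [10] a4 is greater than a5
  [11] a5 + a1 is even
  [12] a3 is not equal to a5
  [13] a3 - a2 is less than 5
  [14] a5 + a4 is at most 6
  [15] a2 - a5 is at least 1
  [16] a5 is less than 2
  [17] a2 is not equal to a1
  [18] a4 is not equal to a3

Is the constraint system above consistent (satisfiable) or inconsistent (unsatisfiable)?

The assignment a1 = 6, a2 = 3, a3 = 7, a4 = 3, a5 = 0 works:
  constraint 3 holds since a4 + a3 = 10.
  constraint 7 holds since a4 + a1 = 9.
  constraint 13 holds since a3 - a2 = 4.
The rest check out directly.

Satisfiable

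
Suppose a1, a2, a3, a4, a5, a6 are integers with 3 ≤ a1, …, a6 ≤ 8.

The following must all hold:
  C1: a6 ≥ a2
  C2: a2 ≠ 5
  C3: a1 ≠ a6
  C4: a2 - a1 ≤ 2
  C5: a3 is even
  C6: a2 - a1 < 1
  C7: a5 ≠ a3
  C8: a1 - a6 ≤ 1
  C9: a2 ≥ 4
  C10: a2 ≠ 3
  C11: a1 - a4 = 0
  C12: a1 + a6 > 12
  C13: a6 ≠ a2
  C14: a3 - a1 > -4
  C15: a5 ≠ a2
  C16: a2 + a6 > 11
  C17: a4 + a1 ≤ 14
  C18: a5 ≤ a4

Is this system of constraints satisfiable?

Try a1 = 6, a2 = 6, a3 = 4, a4 = 6, a5 = 5, a6 = 8.
Check constraint 4: a2 - a1 = 0; constraint 6: a2 - a1 = 0; constraint 8: a1 - a6 = -2. The remaining constraints are straightforward to verify.

Satisfiable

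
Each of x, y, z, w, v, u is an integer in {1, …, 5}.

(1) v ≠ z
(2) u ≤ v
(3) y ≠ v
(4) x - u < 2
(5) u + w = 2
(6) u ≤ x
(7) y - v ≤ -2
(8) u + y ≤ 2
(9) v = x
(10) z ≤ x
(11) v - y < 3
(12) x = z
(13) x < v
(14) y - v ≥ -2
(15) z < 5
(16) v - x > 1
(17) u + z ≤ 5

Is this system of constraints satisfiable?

Unsatisfiable

From constraints 9 and 12, v = x = z, so v = z. But constraint 1 says v ≠ z. Contradiction.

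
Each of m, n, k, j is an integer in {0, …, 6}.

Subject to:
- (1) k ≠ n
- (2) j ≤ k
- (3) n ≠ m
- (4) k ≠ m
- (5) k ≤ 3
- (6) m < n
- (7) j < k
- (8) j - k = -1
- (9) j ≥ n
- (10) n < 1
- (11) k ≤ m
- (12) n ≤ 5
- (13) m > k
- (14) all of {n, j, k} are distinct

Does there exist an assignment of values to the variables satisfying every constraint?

Unsatisfiable

Constraints 6, 7, 9, and 13 give m < n, n ≤ j, j < k, k < m. Chaining: m < n ≤ j < k < m, which forces m < m — impossible.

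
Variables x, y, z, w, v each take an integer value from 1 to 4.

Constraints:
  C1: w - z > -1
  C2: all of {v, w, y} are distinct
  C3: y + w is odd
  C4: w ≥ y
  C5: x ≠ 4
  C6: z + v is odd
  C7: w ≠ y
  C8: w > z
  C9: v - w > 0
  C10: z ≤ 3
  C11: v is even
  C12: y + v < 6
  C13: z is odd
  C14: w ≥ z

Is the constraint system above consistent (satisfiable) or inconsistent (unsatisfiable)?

Satisfiable

One satisfying assignment is x = 3, y = 1, z = 1, w = 2, v = 4.
For the less obvious constraints — constraint 1: w - z = 1; constraint 9: v - w = 2; constraint 12: y + v = 5 — and the others hold by inspection.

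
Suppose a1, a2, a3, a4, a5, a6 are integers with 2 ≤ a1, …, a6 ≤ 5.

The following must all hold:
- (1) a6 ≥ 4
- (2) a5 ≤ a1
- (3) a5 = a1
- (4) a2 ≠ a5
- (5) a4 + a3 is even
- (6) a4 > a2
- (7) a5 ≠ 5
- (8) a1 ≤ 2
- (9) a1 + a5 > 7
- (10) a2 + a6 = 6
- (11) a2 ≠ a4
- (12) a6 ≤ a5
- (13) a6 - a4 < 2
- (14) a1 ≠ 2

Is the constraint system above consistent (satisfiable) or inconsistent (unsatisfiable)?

From constraints 1 and 12: a5 ≥ a6 and a6 ≥ 4, so a5 ≥ 4. From constraints 2 and 8: a5 ≤ a1 and a1 ≤ 2, so a5 ≤ 2. But 2 < 4, so no value of a5 works.

Unsatisfiable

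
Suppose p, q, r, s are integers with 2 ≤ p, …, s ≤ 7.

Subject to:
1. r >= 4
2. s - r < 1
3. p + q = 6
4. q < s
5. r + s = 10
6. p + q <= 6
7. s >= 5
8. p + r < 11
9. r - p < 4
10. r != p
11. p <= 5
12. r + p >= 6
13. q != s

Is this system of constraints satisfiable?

Satisfiable

The assignment p = 3, q = 3, r = 5, s = 5 works:
  constraint 2 holds since s - r = 0.
  constraint 3 holds since p + q = 6.
The rest check out directly.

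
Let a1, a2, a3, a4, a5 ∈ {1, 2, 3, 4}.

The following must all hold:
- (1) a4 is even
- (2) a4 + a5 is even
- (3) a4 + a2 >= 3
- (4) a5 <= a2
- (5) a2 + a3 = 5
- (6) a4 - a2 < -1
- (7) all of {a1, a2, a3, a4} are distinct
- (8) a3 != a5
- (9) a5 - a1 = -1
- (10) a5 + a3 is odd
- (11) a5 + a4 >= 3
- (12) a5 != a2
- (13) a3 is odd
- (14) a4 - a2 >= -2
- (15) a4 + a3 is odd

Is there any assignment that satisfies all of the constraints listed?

Try a1 = 3, a2 = 4, a3 = 1, a4 = 2, a5 = 2.
Check constraint 3: a4 + a2 = 6; constraint 5: a2 + a3 = 5; constraint 6: a4 - a2 = -2. The remaining constraints are straightforward to verify.

Satisfiable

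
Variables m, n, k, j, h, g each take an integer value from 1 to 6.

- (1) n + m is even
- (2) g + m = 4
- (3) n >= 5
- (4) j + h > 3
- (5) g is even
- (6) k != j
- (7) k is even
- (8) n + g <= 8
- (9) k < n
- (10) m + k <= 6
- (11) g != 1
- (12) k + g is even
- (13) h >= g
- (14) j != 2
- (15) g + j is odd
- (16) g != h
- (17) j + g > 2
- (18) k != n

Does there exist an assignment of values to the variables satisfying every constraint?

Take m = 2, n = 6, k = 4, j = 3, h = 3, g = 2. Then constraint 2: g + m = 4; constraint 4: j + h = 6; constraint 8: n + g = 8, and every other listed constraint is also met.

Satisfiable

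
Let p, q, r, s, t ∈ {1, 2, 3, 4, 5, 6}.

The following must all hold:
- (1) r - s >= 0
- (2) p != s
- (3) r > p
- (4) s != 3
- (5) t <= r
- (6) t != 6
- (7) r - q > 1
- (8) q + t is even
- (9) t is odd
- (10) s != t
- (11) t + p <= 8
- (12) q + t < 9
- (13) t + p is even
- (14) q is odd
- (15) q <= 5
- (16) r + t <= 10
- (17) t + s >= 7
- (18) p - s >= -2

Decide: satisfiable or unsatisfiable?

The assignment p = 1, q = 1, r = 5, s = 2, t = 5 works:
  constraint 1 holds since r - s = 3.
  constraint 7 holds since r - q = 4.
  constraint 11 holds since t + p = 6.
The rest check out directly.

Satisfiable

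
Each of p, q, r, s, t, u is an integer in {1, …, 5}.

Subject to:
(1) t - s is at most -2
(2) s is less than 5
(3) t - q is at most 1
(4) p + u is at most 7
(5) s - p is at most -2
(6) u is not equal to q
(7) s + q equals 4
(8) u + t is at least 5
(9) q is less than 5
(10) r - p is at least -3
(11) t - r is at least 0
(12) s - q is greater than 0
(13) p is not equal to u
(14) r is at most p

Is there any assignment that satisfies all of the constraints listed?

Unsatisfiable

Constraints 1, 5, 10, and 11 give p − s ≥ 2, s − t ≥ 2, t − r ≥ 0, r − p ≥ -3.
Adding all 4 inequalities: the left sides telescope to 0, and the right sides sum to 2 + 2 + 0 + (-3) = 1. So 0 ≥ 1, which is false.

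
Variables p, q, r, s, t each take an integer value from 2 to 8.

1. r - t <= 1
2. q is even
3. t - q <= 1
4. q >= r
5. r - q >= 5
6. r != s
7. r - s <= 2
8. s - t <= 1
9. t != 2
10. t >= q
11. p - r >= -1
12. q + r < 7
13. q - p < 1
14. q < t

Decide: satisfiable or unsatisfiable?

Unsatisfiable

Constraints 3, 5, 7, and 8 give r − q ≥ 5, q − t ≥ -1, t − s ≥ -1, s − r ≥ -2.
Adding all 4 inequalities: the left sides telescope to 0, and the right sides sum to 5 + (-1) + (-1) + (-2) = 1. So 0 ≥ 1, which is false.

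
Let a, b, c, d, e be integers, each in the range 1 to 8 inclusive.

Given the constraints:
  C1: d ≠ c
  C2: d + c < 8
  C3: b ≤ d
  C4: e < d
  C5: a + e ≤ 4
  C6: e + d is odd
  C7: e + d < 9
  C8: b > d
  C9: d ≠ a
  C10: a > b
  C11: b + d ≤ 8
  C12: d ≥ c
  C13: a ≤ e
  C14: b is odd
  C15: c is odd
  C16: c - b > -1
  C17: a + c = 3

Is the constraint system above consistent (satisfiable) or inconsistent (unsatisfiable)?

Unsatisfiable

Constraints 4, 8, 10, and 13 give d < b, b < a, a ≤ e, e < d. Chaining: d < b < a ≤ e < d, which forces d < d — impossible.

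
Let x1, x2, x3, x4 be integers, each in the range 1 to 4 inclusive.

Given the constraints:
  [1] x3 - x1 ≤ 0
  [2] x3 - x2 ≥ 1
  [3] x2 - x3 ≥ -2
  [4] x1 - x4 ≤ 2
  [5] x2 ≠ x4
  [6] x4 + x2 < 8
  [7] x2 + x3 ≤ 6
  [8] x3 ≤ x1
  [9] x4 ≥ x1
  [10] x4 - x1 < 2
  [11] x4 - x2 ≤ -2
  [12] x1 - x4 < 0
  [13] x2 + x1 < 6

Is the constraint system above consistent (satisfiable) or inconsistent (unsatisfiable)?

Constraints 1, 2, 4, and 11 give x3 − x2 ≥ 1, x2 − x4 ≥ 2, x4 − x1 ≥ -2, x1 − x3 ≥ 0.
Adding all 4 inequalities: the left sides telescope to 0, and the right sides sum to 1 + 2 + (-2) + 0 = 1. So 0 ≥ 1, which is false.

Unsatisfiable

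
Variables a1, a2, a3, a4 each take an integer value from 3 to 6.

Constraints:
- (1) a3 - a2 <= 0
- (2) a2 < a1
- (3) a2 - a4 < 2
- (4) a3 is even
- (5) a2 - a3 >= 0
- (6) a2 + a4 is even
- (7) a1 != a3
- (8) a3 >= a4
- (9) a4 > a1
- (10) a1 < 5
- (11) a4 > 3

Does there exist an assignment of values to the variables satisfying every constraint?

Constraints 1, 2, 8, and 9 give a3 ≤ a2, a2 < a1, a1 < a4, a4 ≤ a3. Chaining: a3 ≤ a2 < a1 < a4 ≤ a3, which forces a3 < a3 — impossible.

Unsatisfiable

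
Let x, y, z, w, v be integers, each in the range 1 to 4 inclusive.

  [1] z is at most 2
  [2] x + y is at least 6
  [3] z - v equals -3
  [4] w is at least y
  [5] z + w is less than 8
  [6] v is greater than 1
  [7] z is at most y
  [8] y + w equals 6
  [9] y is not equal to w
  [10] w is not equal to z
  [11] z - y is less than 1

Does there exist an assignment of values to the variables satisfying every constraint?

Satisfiable

Setting (x, y, z, w, v) = (4, 2, 1, 4, 4) satisfies everything: constraint 2: x + y = 6; constraint 3: z - v = -3; constraint 5: z + w = 5, and the others follow.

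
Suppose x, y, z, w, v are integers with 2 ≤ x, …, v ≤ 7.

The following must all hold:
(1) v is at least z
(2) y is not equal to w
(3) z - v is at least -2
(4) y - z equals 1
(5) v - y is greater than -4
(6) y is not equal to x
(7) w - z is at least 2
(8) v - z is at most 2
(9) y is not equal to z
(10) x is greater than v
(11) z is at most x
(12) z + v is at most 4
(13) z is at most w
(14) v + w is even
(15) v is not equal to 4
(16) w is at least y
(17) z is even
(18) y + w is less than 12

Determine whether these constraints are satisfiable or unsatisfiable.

Try x = 5, y = 3, z = 2, w = 6, v = 2.
Check constraint 3: z - v = 0; constraint 4: y - z = 1; constraint 5: v - y = -1. The remaining constraints are straightforward to verify.

Satisfiable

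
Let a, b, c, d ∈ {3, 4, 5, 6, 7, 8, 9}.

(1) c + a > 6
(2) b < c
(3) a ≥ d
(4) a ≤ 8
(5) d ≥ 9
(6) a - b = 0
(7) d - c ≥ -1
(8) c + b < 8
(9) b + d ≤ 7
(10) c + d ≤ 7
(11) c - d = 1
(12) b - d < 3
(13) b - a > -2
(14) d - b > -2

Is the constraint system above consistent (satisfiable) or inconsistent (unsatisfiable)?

Unsatisfiable

From constraints 3 and 5: a ≥ d and d ≥ 9, so a ≥ 9. From constraint 4: a ≤ 8. But 8 < 9, so no value of a works.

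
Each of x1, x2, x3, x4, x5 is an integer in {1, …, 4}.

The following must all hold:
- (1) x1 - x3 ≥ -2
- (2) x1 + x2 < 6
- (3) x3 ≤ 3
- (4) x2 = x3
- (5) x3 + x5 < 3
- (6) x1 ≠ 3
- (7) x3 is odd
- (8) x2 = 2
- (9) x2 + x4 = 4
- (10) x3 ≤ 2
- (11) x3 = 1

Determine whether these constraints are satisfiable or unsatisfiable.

Unsatisfiable

Constraint 8 fixes x2 = 2 and constraint 11 fixes x3 = 1, but constraint 4 requires x2 = x3. Since 2 ≠ 1, contradiction.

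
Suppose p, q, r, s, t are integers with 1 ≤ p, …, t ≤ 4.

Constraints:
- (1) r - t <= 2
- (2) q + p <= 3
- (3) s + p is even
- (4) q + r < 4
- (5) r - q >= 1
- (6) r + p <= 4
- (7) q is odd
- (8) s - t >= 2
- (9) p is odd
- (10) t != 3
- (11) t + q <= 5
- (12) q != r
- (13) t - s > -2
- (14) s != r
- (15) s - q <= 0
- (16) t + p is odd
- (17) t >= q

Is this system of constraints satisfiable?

Constraints 1, 5, 8, and 15 give s − t ≥ 2, t − r ≥ -2, r − q ≥ 1, q − s ≥ 0.
Adding all 4 inequalities: the left sides telescope to 0, and the right sides sum to 2 + (-2) + 1 + 0 = 1. So 0 ≥ 1, which is false.

Unsatisfiable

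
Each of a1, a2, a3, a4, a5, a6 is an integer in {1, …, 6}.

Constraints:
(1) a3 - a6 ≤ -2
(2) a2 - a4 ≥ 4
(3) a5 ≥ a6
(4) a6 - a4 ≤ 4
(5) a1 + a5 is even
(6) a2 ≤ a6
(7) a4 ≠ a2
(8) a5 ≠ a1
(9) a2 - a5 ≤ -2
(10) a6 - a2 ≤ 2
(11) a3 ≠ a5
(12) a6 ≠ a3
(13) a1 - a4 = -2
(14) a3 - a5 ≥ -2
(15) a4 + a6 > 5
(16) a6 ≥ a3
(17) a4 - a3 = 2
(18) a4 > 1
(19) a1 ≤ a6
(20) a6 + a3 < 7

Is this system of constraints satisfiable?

Constraints 1, 2, 4, 9, and 14 give a4 − a6 ≥ -4, a6 − a3 ≥ 2, a3 − a5 ≥ -2, a5 − a2 ≥ 2, a2 − a4 ≥ 4.
Adding all 5 inequalities: the left sides telescope to 0, and the right sides sum to (-4) + 2 + (-2) + 2 + 4 = 2. So 0 ≥ 2, which is false.

Unsatisfiable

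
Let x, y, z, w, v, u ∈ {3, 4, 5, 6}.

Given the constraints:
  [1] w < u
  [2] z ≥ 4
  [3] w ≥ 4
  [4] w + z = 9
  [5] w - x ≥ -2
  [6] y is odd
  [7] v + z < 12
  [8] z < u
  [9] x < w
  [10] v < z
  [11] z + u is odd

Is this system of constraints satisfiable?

Satisfiable

Try x = 3, y = 5, z = 5, w = 4, v = 4, u = 6.
Check constraint 4: w + z = 9; constraint 5: w - x = 1. The remaining constraints are straightforward to verify.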